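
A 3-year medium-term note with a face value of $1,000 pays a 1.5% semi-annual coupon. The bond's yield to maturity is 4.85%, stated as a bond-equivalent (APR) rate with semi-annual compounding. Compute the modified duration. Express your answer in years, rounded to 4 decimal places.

2.8717 years

Periodic yield y = 0.02425. First find Macaulay duration:
  t   CF        PV=CF/(1+0.02425)^t    t·PV
  1         7.50         7.3224         7.3224
  2         7.50         7.1491        14.2981
  3         7.50         6.9798        20.9394
  4         7.50         6.8146        27.2582
  5         7.50         6.6532        33.2661
  6     1,007.50       872.5880     5,235.5278
  Σ                    907.5070     5,338.6120
P = 907.5070; Macaulay duration = 5,338.6120 / 907.5070 = 5.88272 half-year periods = 2.94136 years.
Modified duration = D_Mac / (1 + y) = 2.94136 / 1.02425 = 2.87172 years.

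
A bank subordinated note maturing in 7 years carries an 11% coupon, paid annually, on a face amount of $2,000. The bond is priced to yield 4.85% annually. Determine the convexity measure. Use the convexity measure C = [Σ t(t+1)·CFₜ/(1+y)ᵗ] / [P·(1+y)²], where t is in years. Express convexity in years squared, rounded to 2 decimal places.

With y = 0.0485:
  t   CF        PV=CF/(1+0.0485)^t    t·PV        t(t+1)·PV
  1       220.00       209.8236       209.8236         419.6471
  2       220.00       200.1178       400.2357       1,200.7071
  3       220.00       190.8611       572.5832       2,290.3330
  4       220.00       182.0325       728.1300       3,640.6501
  5       220.00       173.6123       868.0615       5,208.3692
  6       220.00       165.5816       993.4896       6,954.4272
  7     2,220.00     1,593.5802    11,155.0615      89,240.4924
  Σ                  2,715.6091    14,927.3852     108,954.6259
P = 2,715.6091.
Convexity = Σ t(t+1)·PV / [P·(1+y)²] = 108,954.6259 / (2,715.6091 × 1.099352) = 36.49569.

36.50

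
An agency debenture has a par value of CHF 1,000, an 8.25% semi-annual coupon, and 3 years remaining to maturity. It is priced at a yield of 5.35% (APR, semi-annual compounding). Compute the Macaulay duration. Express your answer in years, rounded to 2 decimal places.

2.73 years

Periodic yield y = 0.02675. Discount each cash flow and weight by its period:
  t   CF        PV=CF/(1+0.02675)^t    t·PV
  1        41.25        40.1753        40.1753
  2        41.25        39.1286        78.2572
  3        41.25        38.1092       114.3276
  4        41.25        37.1163       148.4653
  5        41.25        36.1493       180.7467
  6     1,041.25       888.7237     5,332.3420
  Σ                  1,079.4025     5,894.3142
Price P = Σ PV = 1,079.4025.
Macaulay duration = Σ(t·PV) / P = 5,894.3142 / 1,079.4025 = 5.46072 half-year periods.
In years: 5.46072 / 2 = 2.73036 years.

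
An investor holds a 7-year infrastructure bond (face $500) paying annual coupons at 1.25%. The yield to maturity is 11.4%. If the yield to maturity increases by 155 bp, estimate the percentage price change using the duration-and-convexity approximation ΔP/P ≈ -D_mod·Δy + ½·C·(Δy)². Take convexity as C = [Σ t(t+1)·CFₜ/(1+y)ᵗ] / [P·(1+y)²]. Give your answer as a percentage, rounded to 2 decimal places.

With y = 0.114:
  t   CF        PV=CF/(1+0.114)^t    t·PV        t(t+1)·PV
  1         6.25         5.6104         5.6104          11.2208
  2         6.25         5.0363        10.0726          30.2177
  3         6.25         4.5209        13.5627          54.2507
  4         6.25         4.0583        16.2330          81.1651
  5         6.25         3.6430        18.2148         109.2887
  6         6.25         3.2702        19.6210         137.3467
  7       506.25       237.7764     1,664.4346      13,315.4770
  Σ                    263.9153     1,747.7490      13,738.9667
P = 263.9153; D_Mac = 6.62239 yrs; D_mod = 5.94469 yrs; C = 41.94875.
Duration effect: -5.94469 × (+0.0155) = -0.092143
Convexity effect: 0.5 × 41.94875 × (0.0155)² = +0.0050391
ΔP/P ≈ -0.092143 + 0.0050391 = -0.087104 = -8.7104%.

-8.71%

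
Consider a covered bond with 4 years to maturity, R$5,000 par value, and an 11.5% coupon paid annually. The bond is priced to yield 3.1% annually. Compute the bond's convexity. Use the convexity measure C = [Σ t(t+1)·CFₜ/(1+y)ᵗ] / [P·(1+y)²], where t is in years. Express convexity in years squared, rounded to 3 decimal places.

With y = 0.031:
  t   CF        PV=CF/(1+0.031)^t    t·PV        t(t+1)·PV
  1       575.00       557.7110       557.7110       1,115.4219
  2       575.00       540.9418     1,081.8835       3,245.6506
  3       575.00       524.6768     1,574.0304       6,296.1214
  4     5,575.00     4,934.1257    19,736.5029      98,682.5143
  Σ                  6,557.4552    22,950.1277     109,339.7082
P = 6,557.4552.
Convexity = Σ t(t+1)·PV / [P·(1+y)²] = 109,339.7082 / (6,557.4552 × 1.062961) = 15.68647.

15.686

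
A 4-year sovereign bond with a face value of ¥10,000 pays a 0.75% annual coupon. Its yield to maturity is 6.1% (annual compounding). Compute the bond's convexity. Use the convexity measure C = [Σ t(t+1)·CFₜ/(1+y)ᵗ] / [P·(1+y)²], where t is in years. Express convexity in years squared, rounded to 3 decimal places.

With y = 0.061:
  t   CF        PV=CF/(1+0.061)^t    t·PV        t(t+1)·PV
  1        75.00        70.6880        70.6880         141.3761
  2        75.00        66.6240       133.2479         399.7438
  3        75.00        62.7936       188.3807         753.5227
  4    10,075.00     7,950.3000    31,801.2002     159,006.0009
  Σ                  8,150.4056    32,193.5168     160,300.6435
P = 8,150.4056.
Convexity = Σ t(t+1)·PV / [P·(1+y)²] = 160,300.6435 / (8,150.4056 × 1.125721) = 17.47130.

17.471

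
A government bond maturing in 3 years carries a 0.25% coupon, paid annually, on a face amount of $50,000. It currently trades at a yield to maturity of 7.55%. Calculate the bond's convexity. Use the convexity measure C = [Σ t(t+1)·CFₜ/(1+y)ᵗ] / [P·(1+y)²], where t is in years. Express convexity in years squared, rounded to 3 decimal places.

10.336

With y = 0.0755:
  t   CF        PV=CF/(1+0.0755)^t    t·PV        t(t+1)·PV
  1       125.00       116.2250       116.2250         232.4500
  2       125.00       108.0660       216.1321         648.3962
  3    50,125.00    40,292.4004   120,877.2013     483,508.8053
  Σ                 40,516.6915   121,209.5584     484,389.6514
P = 40,516.6915.
Convexity = Σ t(t+1)·PV / [P·(1+y)²] = 484,389.6514 / (40,516.6915 × 1.156700) = 10.33570.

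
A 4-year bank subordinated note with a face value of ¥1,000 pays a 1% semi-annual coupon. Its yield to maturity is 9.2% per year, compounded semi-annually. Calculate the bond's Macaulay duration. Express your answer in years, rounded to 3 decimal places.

3.916 years

Periodic yield y = 0.046. Discount each cash flow and weight by its period:
  t   CF        PV=CF/(1+0.046)^t    t·PV
  1         5.00         4.7801         4.7801
  2         5.00         4.5699         9.1398
  3         5.00         4.3689        13.1068
  4         5.00         4.1768        16.7072
  5         5.00         3.9931        19.9656
  6         5.00         3.8175        22.9050
  7         5.00         3.6496        25.5474
  8     1,005.00       701.3141     5,610.5130
  Σ                    730.6701     5,722.6649
Price P = Σ PV = 730.6701.
Macaulay duration = Σ(t·PV) / P = 5,722.6649 / 730.6701 = 7.83208 half-year periods.
In years: 7.83208 / 2 = 3.91604 years.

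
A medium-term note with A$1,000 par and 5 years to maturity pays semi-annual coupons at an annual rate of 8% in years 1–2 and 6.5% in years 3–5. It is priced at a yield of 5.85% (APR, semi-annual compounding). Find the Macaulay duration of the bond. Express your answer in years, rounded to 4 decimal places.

Periodic yield y = 0.02925. Discount each cash flow and weight by its period:
  t   CF        PV=CF/(1+0.02925)^t    t·PV
  1        40.00        38.8632        38.8632
  2        40.00        37.7588        75.5176
  3        40.00        36.6857       110.0572
  4        40.00        35.6432       142.5727
  5        32.50        28.1371       140.6854
  6        32.50        27.3375       164.0247
  7        32.50        26.5606       185.9239
  8        32.50        25.8057       206.4459
  9        32.50        25.0724       225.6514
  10    1,032.50       773.8937     7,738.9369
  Σ                  1,055.7579     9,028.6791
Price P = Σ PV = 1,055.7579.
Macaulay duration = Σ(t·PV) / P = 9,028.6791 / 1,055.7579 = 8.55185 half-year periods.
In years: 8.55185 / 2 = 4.27592 years.

4.2759 years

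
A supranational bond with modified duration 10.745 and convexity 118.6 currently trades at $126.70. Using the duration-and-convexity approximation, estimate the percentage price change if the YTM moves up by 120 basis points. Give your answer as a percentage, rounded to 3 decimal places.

-12.040%

Duration effect: -D_mod·Δy = -10.745 × (+0.012) = -0.128940
Convexity effect: ½·C·(Δy)² = 0.5 × 118.6 × (0.012)² = +0.0085392
ΔP/P ≈ -0.128940 + 0.0085392 = -0.1204008
= -12.04008%.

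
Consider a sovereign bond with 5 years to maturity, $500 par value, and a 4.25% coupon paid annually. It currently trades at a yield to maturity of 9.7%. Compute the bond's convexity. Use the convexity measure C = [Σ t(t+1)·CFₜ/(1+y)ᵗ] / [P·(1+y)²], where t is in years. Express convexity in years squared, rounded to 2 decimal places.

21.99

With y = 0.097:
  t   CF        PV=CF/(1+0.097)^t    t·PV        t(t+1)·PV
  1        21.25        19.3710        19.3710          38.7420
  2        21.25        17.6582        35.3163         105.9490
  3        21.25        16.0968        48.2903         193.1614
  4        21.25        14.6735        58.6938         293.4691
  5       521.25       328.1051     1,640.5253       9,843.1518
  Σ                    395.9045     1,802.1968      10,474.4734
P = 395.9045.
Convexity = Σ t(t+1)·PV / [P·(1+y)²] = 10,474.4734 / (395.9045 × 1.203409) = 21.98510.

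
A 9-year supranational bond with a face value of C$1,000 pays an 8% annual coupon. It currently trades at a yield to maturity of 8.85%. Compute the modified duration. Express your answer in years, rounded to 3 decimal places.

6.138 years

Periodic yield y = 0.0885. First find Macaulay duration:
  t   CF        PV=CF/(1+0.0885)^t    t·PV
  1        80.00        73.4956        73.4956
  2        80.00        67.5201       135.0402
  3        80.00        62.0304       186.0912
  4        80.00        56.9871       227.9482
  5        80.00        52.3538       261.7688
  6        80.00        48.0972       288.5829
  7        80.00        44.1866       309.3065
  8        80.00        40.5941       324.7525
  9     1,080.00       503.4633     4,531.1701
  Σ                    948.7282     6,338.1561
P = 948.7282; Macaulay duration = 6,338.1561 / 948.7282 = 6.68069 years.
Modified duration = D_Mac / (1 + y) = 6.68069 / 1.0885 = 6.13752 years.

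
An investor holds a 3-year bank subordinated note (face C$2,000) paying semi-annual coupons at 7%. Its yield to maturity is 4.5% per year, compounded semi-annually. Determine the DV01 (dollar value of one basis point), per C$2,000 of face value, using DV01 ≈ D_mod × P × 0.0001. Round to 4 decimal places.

Periodic yield y = 0.0225.
  t   CF        PV=CF/(1+0.0225)^t    t·PV
  1        70.00        68.4597        68.4597
  2        70.00        66.9532       133.9064
  3        70.00        65.4799       196.4397
  4        70.00        64.0390       256.1561
  5        70.00        62.6299       313.1493
  6     2,070.00     1,811.3002    10,867.8015
  Σ                  2,138.8619    11,835.9127
P = 2,138.8619; D_Mac = 5.53374 half-year periods = 2.76687 yrs; D_mod = 2.70599 yrs.
DV01 ≈ 2.70599 × 2,138.8619 × 0.0001 = 0.578773.

C$0.5788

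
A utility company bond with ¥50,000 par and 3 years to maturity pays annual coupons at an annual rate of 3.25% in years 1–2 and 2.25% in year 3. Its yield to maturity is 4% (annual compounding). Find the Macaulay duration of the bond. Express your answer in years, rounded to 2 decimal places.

Periodic yield y = 0.04. Discount each cash flow and weight by its year:
  t   CF        PV=CF/(1+0.04)^t    t·PV
  1     1,625.00     1,562.5000     1,562.5000
  2     1,625.00     1,502.4038     3,004.8077
  3    51,125.00    45,449.9388   136,349.8165
  Σ                 48,514.8427   140,917.1242
Price P = Σ PV = 48,514.8427.
Macaulay duration = Σ(t·PV) / P = 140,917.1242 / 48,514.8427 = 2.90462 years.

2.90 years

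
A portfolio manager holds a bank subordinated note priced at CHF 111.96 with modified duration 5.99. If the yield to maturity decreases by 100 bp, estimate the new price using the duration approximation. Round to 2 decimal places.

CHF 118.67

Duration approximation: ΔP/P ≈ -D_mod · Δy = -5.99 × (-0.01) = +0.059900.
New price ≈ 111.96 × (1 + 0.059900) = 118.666404.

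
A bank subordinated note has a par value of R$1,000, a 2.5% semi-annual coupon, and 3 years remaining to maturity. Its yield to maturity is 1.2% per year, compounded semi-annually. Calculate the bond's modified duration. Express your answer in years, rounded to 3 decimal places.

Periodic yield y = 0.006. First find Macaulay duration:
  t   CF        PV=CF/(1+0.006)^t    t·PV
  1        12.50        12.4254        12.4254
  2        12.50        12.3513        24.7027
  3        12.50        12.2777        36.8330
  4        12.50        12.2044        48.8178
  5        12.50        12.1317        60.6583
  6     1,012.50       976.8034     5,860.8202
  Σ                  1,038.1939     6,044.2574
P = 1,038.1939; Macaulay duration = 6,044.2574 / 1,038.1939 = 5.82190 half-year periods = 2.91095 years.
Modified duration = D_Mac / (1 + y) = 2.91095 / 1.006 = 2.89359 years.

2.894 years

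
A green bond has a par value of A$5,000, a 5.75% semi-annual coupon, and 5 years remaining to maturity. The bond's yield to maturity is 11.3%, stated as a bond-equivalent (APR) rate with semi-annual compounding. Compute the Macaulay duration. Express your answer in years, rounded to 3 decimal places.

4.328 years

Periodic yield y = 0.0565. Discount each cash flow and weight by its period:
  t   CF        PV=CF/(1+0.0565)^t    t·PV
  1       143.75       136.0625       136.0625
  2       143.75       128.7861       257.5721
  3       143.75       121.8988       365.6963
  4       143.75       115.3798       461.5193
  5       143.75       109.2095       546.0474
  6       143.75       103.3691       620.2148
  7       143.75        97.8411       684.8877
  8       143.75        92.6087       740.8697
  9       143.75        87.6561       788.9053
  10    5,143.75     2,968.8266    29,688.2664
  Σ                  3,961.6383    34,290.0415
Price P = Σ PV = 3,961.6383.
Macaulay duration = Σ(t·PV) / P = 34,290.0415 / 3,961.6383 = 8.65552 half-year periods.
In years: 8.65552 / 2 = 4.32776 years.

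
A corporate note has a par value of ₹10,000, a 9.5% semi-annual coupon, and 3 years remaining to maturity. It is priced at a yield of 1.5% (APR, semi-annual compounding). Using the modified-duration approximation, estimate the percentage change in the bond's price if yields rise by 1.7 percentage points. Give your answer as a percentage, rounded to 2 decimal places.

Periodic yield y = 0.0075. Modified duration first:
  t   CF        PV=CF/(1+0.0075)^t    t·PV
  1       475.00       471.4640       471.4640
  2       475.00       467.9544       935.9087
  3       475.00       464.4708     1,393.4125
  4       475.00       461.0132     1,844.0529
  5       475.00       457.5814     2,287.9069
  6    10,475.00    10,015.7552    60,094.5314
  Σ                 12,338.2391    67,027.2764
P = 12,338.2391; D_Mac = 5.43248 half-year periods = 2.71624 yrs; D_mod = 2.71624/(1+0.0075) = 2.69602 yrs.
ΔP/P ≈ -D_mod · Δy = -2.69602 × (+0.017) = -0.045832 = -4.5832%.

-4.58%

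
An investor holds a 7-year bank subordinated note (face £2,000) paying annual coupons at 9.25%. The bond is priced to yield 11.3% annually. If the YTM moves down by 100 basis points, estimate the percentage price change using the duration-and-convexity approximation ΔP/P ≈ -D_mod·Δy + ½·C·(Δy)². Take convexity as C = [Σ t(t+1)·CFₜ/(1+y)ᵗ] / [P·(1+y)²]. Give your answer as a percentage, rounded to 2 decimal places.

+4.98%

With y = 0.113:
  t   CF        PV=CF/(1+0.113)^t    t·PV        t(t+1)·PV
  1       185.00       166.2174       166.2174         332.4349
  2       185.00       149.3418       298.6836         896.0508
  3       185.00       134.1795       402.5386       1,610.1542
  4       185.00       120.5566       482.2265       2,411.1324
  5       185.00       108.3168       541.5841       3,249.5046
  6       185.00        97.3197       583.9182       4,087.4272
  7     2,185.00     1,032.7264     7,229.0850      57,832.6800
  Σ                  1,808.6583     9,704.2534      70,419.3842
P = 1,808.6583; D_Mac = 5.36544 yrs; D_mod = 4.82070 yrs; C = 31.43007.
Duration effect: -4.82070 × (-0.01) = +0.048207
Convexity effect: 0.5 × 31.43007 × (-0.01)² = +0.0015715
ΔP/P ≈ +0.048207 + 0.0015715 = +0.049779 = +4.9779%.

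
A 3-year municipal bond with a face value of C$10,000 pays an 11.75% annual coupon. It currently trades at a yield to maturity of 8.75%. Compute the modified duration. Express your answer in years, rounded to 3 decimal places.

Periodic yield y = 0.0875. First find Macaulay duration:
  t   CF        PV=CF/(1+0.0875)^t    t·PV
  1     1,175.00     1,080.4598     1,080.4598
  2     1,175.00       993.5262     1,987.0525
  3    11,175.00     8,688.7987    26,066.3961
  Σ                 10,762.7847    29,133.9083
P = 10,762.7847; Macaulay duration = 29,133.9083 / 10,762.7847 = 2.70691 years.
Modified duration = D_Mac / (1 + y) = 2.70691 / 1.0875 = 2.48911 years.

2.489 years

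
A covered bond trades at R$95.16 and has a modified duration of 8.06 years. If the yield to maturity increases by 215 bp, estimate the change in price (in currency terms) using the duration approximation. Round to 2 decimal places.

-R$16.49

Duration approximation: ΔP/P ≈ -D_mod · Δy = -8.06 × (+0.0215) = -0.173290.
ΔP ≈ 95.16 × (-0.173290) = -16.4902764.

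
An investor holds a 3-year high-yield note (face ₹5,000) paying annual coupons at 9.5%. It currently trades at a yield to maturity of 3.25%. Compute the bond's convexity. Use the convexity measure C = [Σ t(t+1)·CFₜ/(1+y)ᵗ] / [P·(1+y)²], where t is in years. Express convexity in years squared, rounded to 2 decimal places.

10.10

With y = 0.0325:
  t   CF        PV=CF/(1+0.0325)^t    t·PV        t(t+1)·PV
  1       475.00       460.0484       460.0484         920.0969
  2       475.00       445.5675       891.1350       2,673.4049
  3     5,475.00     4,974.0935    14,922.2804      59,689.1217
  Σ                  5,879.7094    16,273.4638      63,282.6235
P = 5,879.7094.
Convexity = Σ t(t+1)·PV / [P·(1+y)²] = 63,282.6235 / (5,879.7094 × 1.066056) = 10.09598.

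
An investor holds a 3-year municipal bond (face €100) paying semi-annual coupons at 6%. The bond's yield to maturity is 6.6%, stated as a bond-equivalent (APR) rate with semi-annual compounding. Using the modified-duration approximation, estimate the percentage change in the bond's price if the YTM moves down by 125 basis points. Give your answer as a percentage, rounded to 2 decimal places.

Periodic yield y = 0.033. Modified duration first:
  t   CF        PV=CF/(1+0.033)^t    t·PV
  1         3.00         2.9042         2.9042
  2         3.00         2.8114         5.6228
  3         3.00         2.7216         8.1647
  4         3.00         2.6346        10.5385
  5         3.00         2.5505        12.7523
  6       103.00        84.7687       508.6119
  Σ                     98.3909       548.5945
P = 98.3909; D_Mac = 5.57566 half-year periods = 2.78783 yrs; D_mod = 2.78783/(1+0.033) = 2.69877 yrs.
ΔP/P ≈ -D_mod · Δy = -2.69877 × (-0.0125) = +0.033735 = +3.3735%.

+3.37%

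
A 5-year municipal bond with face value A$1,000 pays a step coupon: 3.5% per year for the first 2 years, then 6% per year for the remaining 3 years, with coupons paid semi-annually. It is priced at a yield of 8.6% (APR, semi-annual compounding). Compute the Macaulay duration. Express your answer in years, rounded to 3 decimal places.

4.517 years

Periodic yield y = 0.043. Discount each cash flow and weight by its period:
  t   CF        PV=CF/(1+0.043)^t    t·PV
  1        17.50        16.7785        16.7785
  2        17.50        16.0868        32.1736
  3        17.50        15.4236        46.2707
  4        17.50        14.7877        59.1508
  5        30.00        24.3052       121.5261
  6        30.00        23.3032       139.8191
  7        30.00        22.3425       156.3973
  8        30.00        21.4213       171.3708
  9        30.00        20.5382       184.8438
  10    1,030.00       676.0739     6,760.7385
  Σ                    851.0609     7,689.0694
Price P = Σ PV = 851.0609.
Macaulay duration = Σ(t·PV) / P = 7,689.0694 / 851.0609 = 9.03469 half-year periods.
In years: 9.03469 / 2 = 4.51734 years.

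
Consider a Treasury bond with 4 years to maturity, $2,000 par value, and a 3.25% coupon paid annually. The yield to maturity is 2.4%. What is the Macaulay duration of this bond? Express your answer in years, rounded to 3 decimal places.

Periodic yield y = 0.024. Discount each cash flow and weight by its year:
  t   CF        PV=CF/(1+0.024)^t    t·PV
  1        65.00        63.4766        63.4766
  2        65.00        61.9888       123.9777
  3        65.00        60.5360       181.6079
  4     2,065.00     1,878.1066     7,512.4262
  Σ                  2,064.1079     7,881.4884
Price P = Σ PV = 2,064.1079.
Macaulay duration = Σ(t·PV) / P = 7,881.4884 / 2,064.1079 = 3.81835 years.

3.818 years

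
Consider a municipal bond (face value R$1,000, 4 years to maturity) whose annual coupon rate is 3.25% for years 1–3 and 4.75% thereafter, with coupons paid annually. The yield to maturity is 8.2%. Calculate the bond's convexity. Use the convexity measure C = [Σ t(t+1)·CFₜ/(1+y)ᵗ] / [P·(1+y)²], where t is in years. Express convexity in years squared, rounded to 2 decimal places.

With y = 0.082:
  t   CF        PV=CF/(1+0.082)^t    t·PV        t(t+1)·PV
  1        32.50        30.0370        30.0370          60.0739
  2        32.50        27.7606        55.5212         166.5636
  3        32.50        25.6567        76.9702         307.8810
  4     1,047.50       764.2668     3,057.0672      15,285.3358
  Σ                    847.7211     3,219.5956      15,819.8543
P = 847.7211.
Convexity = Σ t(t+1)·PV / [P·(1+y)²] = 15,819.8543 / (847.7211 × 1.170724) = 15.94024.

15.94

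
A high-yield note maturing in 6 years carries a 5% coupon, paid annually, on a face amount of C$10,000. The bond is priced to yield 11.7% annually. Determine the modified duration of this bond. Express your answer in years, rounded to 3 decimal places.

Periodic yield y = 0.117. First find Macaulay duration:
  t   CF        PV=CF/(1+0.117)^t    t·PV
  1       500.00       447.6276       447.6276
  2       500.00       400.7409       801.4818
  3       500.00       358.7653     1,076.2960
  4       500.00       321.1865     1,284.7461
  5       500.00       287.5439     1,437.7194
  6    10,500.00     5,405.9280    32,435.5682
  Σ                  7,221.7923    37,483.4391
P = 7,221.7923; Macaulay duration = 37,483.4391 / 7,221.7923 = 5.19032 years.
Modified duration = D_Mac / (1 + y) = 5.19032 / 1.117 = 4.64666 years.

4.647 years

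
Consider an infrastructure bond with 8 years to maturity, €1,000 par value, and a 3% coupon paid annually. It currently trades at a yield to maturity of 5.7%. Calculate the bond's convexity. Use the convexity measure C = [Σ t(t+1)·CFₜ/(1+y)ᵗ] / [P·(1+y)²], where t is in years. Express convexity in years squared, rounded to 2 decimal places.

55.33

With y = 0.057:
  t   CF        PV=CF/(1+0.057)^t    t·PV        t(t+1)·PV
  1        30.00        28.3822        28.3822          56.7644
  2        30.00        26.8517        53.7033         161.1100
  3        30.00        25.4037        76.2110         304.8439
  4        30.00        24.0337        96.1349         480.6747
  5        30.00        22.7377       113.6884         682.1307
  6        30.00        21.5115       129.0692         903.4843
  7        30.00        20.3515       142.4605       1,139.6838
  8     1,030.00       661.0546     5,288.4367      47,595.9306
  Σ                    830.3266     5,928.0863      51,324.6225
P = 830.3266.
Convexity = Σ t(t+1)·PV / [P·(1+y)²] = 51,324.6225 / (830.3266 × 1.117249) = 55.32569.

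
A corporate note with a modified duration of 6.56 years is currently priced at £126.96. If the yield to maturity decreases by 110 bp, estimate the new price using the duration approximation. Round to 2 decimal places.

Duration approximation: ΔP/P ≈ -D_mod · Δy = -6.56 × (-0.011) = +0.072160.
New price ≈ 126.96 × (1 + 0.072160) = 136.1214336.

£136.12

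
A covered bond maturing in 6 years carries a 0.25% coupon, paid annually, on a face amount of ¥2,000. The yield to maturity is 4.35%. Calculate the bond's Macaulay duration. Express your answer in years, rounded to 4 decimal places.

Periodic yield y = 0.0435. Discount each cash flow and weight by its year:
  t   CF        PV=CF/(1+0.0435)^t    t·PV
  1         5.00         4.7916         4.7916
  2         5.00         4.5918         9.1836
  3         5.00         4.4004        13.2012
  4         5.00         4.2170        16.8679
  5         5.00         4.0412        20.2059
  6     2,005.00     1,552.9578     9,317.7468
  Σ                  1,574.9997     9,381.9970
Price P = Σ PV = 1,574.9997.
Macaulay duration = Σ(t·PV) / P = 9,381.9970 / 1,574.9997 = 5.95682 years.

5.9568 years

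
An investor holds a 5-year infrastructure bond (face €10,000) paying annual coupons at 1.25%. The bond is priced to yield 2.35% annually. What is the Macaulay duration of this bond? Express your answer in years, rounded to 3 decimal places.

Periodic yield y = 0.0235. Discount each cash flow and weight by its year:
  t   CF        PV=CF/(1+0.0235)^t    t·PV
  1       125.00       122.1299       122.1299
  2       125.00       119.3258       238.6516
  3       125.00       116.5860       349.7581
  4       125.00       113.9092       455.6366
  5    10,125.00     9,014.7938    45,073.9690
  Σ                  9,486.7447    46,240.1452
Price P = Σ PV = 9,486.7447.
Macaulay duration = Σ(t·PV) / P = 46,240.1452 / 9,486.7447 = 4.87418 years.

4.874 years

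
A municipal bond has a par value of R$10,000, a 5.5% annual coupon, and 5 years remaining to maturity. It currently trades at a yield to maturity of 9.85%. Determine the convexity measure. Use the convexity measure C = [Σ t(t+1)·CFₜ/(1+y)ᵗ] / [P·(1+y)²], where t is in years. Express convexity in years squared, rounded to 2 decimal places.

With y = 0.0985:
  t   CF        PV=CF/(1+0.0985)^t    t·PV        t(t+1)·PV
  1       550.00       500.6827       500.6827       1,001.3655
  2       550.00       455.7877       911.5753       2,734.7260
  3       550.00       414.9182     1,244.7547       4,979.0186
  4       550.00       377.7134     1,510.8538       7,554.2689
  5    10,550.00     6,595.5673    32,977.8363     197,867.0177
  Σ                  8,344.6693    37,145.7028     214,136.3967
P = 8,344.6693.
Convexity = Σ t(t+1)·PV / [P·(1+y)²] = 214,136.3967 / (8,344.6693 × 1.206702) = 21.26578.

21.27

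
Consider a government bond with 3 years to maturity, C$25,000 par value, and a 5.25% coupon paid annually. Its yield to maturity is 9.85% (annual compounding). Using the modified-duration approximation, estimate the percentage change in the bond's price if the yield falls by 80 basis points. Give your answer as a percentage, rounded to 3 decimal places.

+2.070%

Periodic yield y = 0.0985. Modified duration first:
  t   CF        PV=CF/(1+0.0985)^t    t·PV
  1     1,312.50     1,194.8111     1,194.8111
  2     1,312.50     1,087.6751     2,175.3502
  3    26,312.50    19,850.0648    59,550.1945
  Σ                 22,132.5510    62,920.3558
P = 22,132.5510; D_Mac = 2.84289 yrs; D_mod = 2.84289/(1+0.0985) = 2.58797 yrs.
ΔP/P ≈ -D_mod · Δy = -2.58797 × (-0.008) = +0.020704 = +2.0704%.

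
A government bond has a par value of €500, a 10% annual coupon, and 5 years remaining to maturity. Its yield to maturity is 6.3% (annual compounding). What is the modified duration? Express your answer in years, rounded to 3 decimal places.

Periodic yield y = 0.063. First find Macaulay duration:
  t   CF        PV=CF/(1+0.063)^t    t·PV
  1        50.00        47.0367        47.0367
  2        50.00        44.2490        88.4980
  3        50.00        41.6265       124.8796
  4        50.00        39.1595       156.6379
  5       550.00       405.2251     2,026.1256
  Σ                    577.2968     2,443.1778
P = 577.2968; Macaulay duration = 2,443.1778 / 577.2968 = 4.23210 years.
Modified duration = D_Mac / (1 + y) = 4.23210 / 1.063 = 3.98128 years.

3.981 years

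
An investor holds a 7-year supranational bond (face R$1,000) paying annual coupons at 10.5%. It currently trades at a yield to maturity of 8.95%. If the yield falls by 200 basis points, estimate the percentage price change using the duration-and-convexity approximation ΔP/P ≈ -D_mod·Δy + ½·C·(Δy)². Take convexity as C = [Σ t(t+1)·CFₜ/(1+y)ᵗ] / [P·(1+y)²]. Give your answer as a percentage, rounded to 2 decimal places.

+10.49%

With y = 0.0895:
  t   CF        PV=CF/(1+0.0895)^t    t·PV        t(t+1)·PV
  1       105.00        96.3745        96.3745         192.7490
  2       105.00        88.4575       176.9151         530.7452
  3       105.00        81.1909       243.5728         974.2913
  4       105.00        74.5213       298.0852       1,490.4258
  5       105.00        68.3995       341.9977       2,051.9859
  6       105.00        62.7807       376.6840       2,636.7878
  7     1,105.00       606.4174     4,244.9216      33,959.3730
  Σ                  1,078.1418     5,778.5508      41,836.3580
P = 1,078.1418; D_Mac = 5.35973 yrs; D_mod = 4.91944 yrs; C = 32.69065.
Duration effect: -4.91944 × (-0.02) = +0.098389
Convexity effect: 0.5 × 32.69065 × (-0.02)² = +0.0065381
ΔP/P ≈ +0.098389 + 0.0065381 = +0.104927 = +10.4927%.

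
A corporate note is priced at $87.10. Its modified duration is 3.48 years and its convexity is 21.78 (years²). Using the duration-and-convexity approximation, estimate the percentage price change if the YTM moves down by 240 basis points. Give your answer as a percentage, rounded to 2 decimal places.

+8.98%

Duration effect: -D_mod·Δy = -3.48 × (-0.024) = +0.083520
Convexity effect: ½·C·(Δy)² = 0.5 × 21.78 × (-0.024)² = +0.00627264
ΔP/P ≈ +0.083520 + 0.00627264 = +0.08979264
= +8.979264%.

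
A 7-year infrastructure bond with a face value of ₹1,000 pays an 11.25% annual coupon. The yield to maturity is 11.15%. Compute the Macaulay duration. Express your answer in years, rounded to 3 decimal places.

5.205 years

Periodic yield y = 0.1115. Discount each cash flow and weight by its year:
  t   CF        PV=CF/(1+0.1115)^t    t·PV
  1       112.50       101.2146       101.2146
  2       112.50        91.0612       182.1225
  3       112.50        81.9264       245.7793
  4       112.50        73.7080       294.8320
  5       112.50        66.3140       331.5700
  6       112.50        59.6617       357.9703
  7     1,112.50       530.8035     3,715.6243
  Σ                  1,004.6894     5,229.1129
Price P = Σ PV = 1,004.6894.
Macaulay duration = Σ(t·PV) / P = 5,229.1129 / 1,004.6894 = 5.20471 years.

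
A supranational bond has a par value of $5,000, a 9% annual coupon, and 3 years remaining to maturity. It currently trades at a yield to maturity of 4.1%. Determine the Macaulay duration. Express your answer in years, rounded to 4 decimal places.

Periodic yield y = 0.041. Discount each cash flow and weight by its year:
  t   CF        PV=CF/(1+0.041)^t    t·PV
  1       450.00       432.2767       432.2767
  2       450.00       415.2514       830.5027
  3     5,450.00     4,831.0809    14,493.2428
  Σ                  5,678.6089    15,756.0222
Price P = Σ PV = 5,678.6089.
Macaulay duration = Σ(t·PV) / P = 15,756.0222 / 5,678.6089 = 2.77463 years.

2.7746 years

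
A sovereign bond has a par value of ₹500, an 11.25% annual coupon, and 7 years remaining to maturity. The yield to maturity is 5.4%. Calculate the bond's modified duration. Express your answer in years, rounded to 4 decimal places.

Periodic yield y = 0.054. First find Macaulay duration:
  t   CF        PV=CF/(1+0.054)^t    t·PV
  1        56.25        53.3681        53.3681
  2        56.25        50.6339       101.2678
  3        56.25        48.0397       144.1192
  4        56.25        45.5785       182.3140
  5        56.25        43.2434       216.2168
  6        56.25        41.0279       246.1672
  7       556.25       384.9335     2,694.5347
  Σ                    666.8250     3,637.9879
P = 666.8250; Macaulay duration = 3,637.9879 / 666.8250 = 5.45569 years.
Modified duration = D_Mac / (1 + y) = 5.45569 / 1.054 = 5.17617 years.

5.1762 years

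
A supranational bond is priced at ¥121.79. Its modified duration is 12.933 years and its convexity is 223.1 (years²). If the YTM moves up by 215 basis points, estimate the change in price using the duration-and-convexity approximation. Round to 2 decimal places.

Duration effect: -D_mod·Δy = -12.933 × (+0.0215) = -0.2780595
Convexity effect: ½·C·(Δy)² = 0.5 × 223.1 × (0.0215)² = +0.0515639875
ΔP/P ≈ -0.2780595 + 0.0515639875 = -0.2264955125
ΔP ≈ 121.79 × (-0.2264955125) = -27.584888467375.

-¥27.58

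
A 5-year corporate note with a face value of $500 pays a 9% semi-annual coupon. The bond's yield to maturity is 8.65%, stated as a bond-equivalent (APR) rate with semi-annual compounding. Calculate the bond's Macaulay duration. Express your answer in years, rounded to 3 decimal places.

4.141 years

Periodic yield y = 0.04325. Discount each cash flow and weight by its period:
  t   CF        PV=CF/(1+0.04325)^t    t·PV
  1        22.50        21.5672        21.5672
  2        22.50        20.6731        41.3462
  3        22.50        19.8161        59.4482
  4        22.50        18.9945        75.9782
  5        22.50        18.2071        91.0355
  6        22.50        17.4523       104.7137
  7        22.50        16.7288       117.1013
  8        22.50        16.0352       128.2819
  9        22.50        15.3705       138.3342
  10      522.50       342.1388     3,421.3883
  Σ                    506.9836     4,199.1946
Price P = Σ PV = 506.9836.
Macaulay duration = Σ(t·PV) / P = 4,199.1946 / 506.9836 = 8.28270 half-year periods.
In years: 8.28270 / 2 = 4.14135 years.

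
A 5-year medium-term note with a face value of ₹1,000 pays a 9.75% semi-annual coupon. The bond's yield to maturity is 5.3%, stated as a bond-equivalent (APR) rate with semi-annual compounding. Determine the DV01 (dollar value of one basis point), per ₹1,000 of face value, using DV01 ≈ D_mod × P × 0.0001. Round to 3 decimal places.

Periodic yield y = 0.0265.
  t   CF        PV=CF/(1+0.0265)^t    t·PV
  1        48.75        47.4915        47.4915
  2        48.75        46.2654        92.5309
  3        48.75        45.0711       135.2132
  4        48.75        43.9075       175.6300
  5        48.75        42.7740       213.8700
  6        48.75        41.6698       250.0185
  7        48.75        40.5940       284.1581
  8        48.75        39.5460       316.3683
  9        48.75        38.5251       346.7261
  10    1,048.75       807.3883     8,073.8827
  Σ                  1,193.2327     9,935.8893
P = 1,193.2327; D_Mac = 8.32687 half-year periods = 4.16343 yrs; D_mod = 4.05595 yrs.
DV01 ≈ 4.05595 × 1,193.2327 × 0.0001 = 0.483969.

₹0.484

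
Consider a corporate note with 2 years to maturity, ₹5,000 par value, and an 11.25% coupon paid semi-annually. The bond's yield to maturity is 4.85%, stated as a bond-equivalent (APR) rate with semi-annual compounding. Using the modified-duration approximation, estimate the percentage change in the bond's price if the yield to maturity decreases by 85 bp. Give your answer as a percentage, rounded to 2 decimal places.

+1.54%

Periodic yield y = 0.02425. Modified duration first:
  t   CF        PV=CF/(1+0.02425)^t    t·PV
  1       281.25       274.5912       274.5912
  2       281.25       268.0900       536.1800
  3       281.25       261.7427       785.2282
  4     5,281.25     4,798.5811    19,194.3243
  Σ                  5,603.0049    20,790.3235
P = 5,603.0049; D_Mac = 3.71057 half-year periods = 1.85528 yrs; D_mod = 1.85528/(1+0.02425) = 1.81136 yrs.
ΔP/P ≈ -D_mod · Δy = -1.81136 × (-0.0085) = +0.015397 = +1.5397%.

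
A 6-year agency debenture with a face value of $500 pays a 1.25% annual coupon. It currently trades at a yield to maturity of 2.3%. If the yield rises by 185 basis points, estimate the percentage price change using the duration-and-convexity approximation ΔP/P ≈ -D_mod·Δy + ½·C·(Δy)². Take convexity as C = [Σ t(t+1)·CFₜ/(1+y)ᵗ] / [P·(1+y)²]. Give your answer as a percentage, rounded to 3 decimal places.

With y = 0.023:
  t   CF        PV=CF/(1+0.023)^t    t·PV        t(t+1)·PV
  1         6.25         6.1095         6.1095          12.2190
  2         6.25         5.9721        11.9442          35.8327
  3         6.25         5.8379        17.5136          70.0542
  4         6.25         5.7066        22.8264         114.1320
  5         6.25         5.5783        27.8915         167.3490
  6       506.25       441.6836     2,650.1014      18,550.7095
  Σ                    470.8879     2,736.3865      18,950.2964
P = 470.8879; D_Mac = 5.81112 yrs; D_mod = 5.68047 yrs; C = 38.45450.
Duration effect: -5.68047 × (+0.0185) = -0.105089
Convexity effect: 0.5 × 38.45450 × (0.0185)² = +0.0065805
ΔP/P ≈ -0.105089 + 0.0065805 = -0.098508 = -9.8508%.

-9.851%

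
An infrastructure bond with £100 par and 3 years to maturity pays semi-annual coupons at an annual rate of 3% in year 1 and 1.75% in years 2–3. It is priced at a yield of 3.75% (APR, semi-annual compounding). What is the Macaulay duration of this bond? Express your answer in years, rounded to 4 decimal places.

Periodic yield y = 0.01875. Discount each cash flow and weight by its period:
  t   CF        PV=CF/(1+0.01875)^t    t·PV
  1        1.500         1.4724         1.4724
  2        1.500         1.4453         2.8906
  3        0.875         0.8276         2.4827
  4        0.875         0.8123         3.2494
  5        0.875         0.7974         3.9869
  6      100.875        90.2356       541.4135
  Σ                     95.5906       555.4955
Price P = Σ PV = 95.5906.
Macaulay duration = Σ(t·PV) / P = 555.4955 / 95.5906 = 5.81120 half-year periods.
In years: 5.81120 / 2 = 2.90560 years.

2.9056 years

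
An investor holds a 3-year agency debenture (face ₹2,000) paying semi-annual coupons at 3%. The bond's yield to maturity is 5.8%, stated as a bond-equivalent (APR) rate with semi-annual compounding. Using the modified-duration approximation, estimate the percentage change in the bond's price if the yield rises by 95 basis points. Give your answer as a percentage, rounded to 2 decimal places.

-2.66%

Periodic yield y = 0.029. Modified duration first:
  t   CF        PV=CF/(1+0.029)^t    t·PV
  1        30.00        29.1545        29.1545
  2        30.00        28.3329        56.6657
  3        30.00        27.5344        82.6031
  4        30.00        26.7584       107.0335
  5        30.00        26.0043       130.0213
  6     2,030.00     1,710.0302    10,260.1814
  Σ                  1,847.8146    10,665.6595
P = 1,847.8146; D_Mac = 5.77204 half-year periods = 2.88602 yrs; D_mod = 2.88602/(1+0.029) = 2.80468 yrs.
ΔP/P ≈ -D_mod · Δy = -2.80468 × (+0.0095) = -0.026644 = -2.6644%.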